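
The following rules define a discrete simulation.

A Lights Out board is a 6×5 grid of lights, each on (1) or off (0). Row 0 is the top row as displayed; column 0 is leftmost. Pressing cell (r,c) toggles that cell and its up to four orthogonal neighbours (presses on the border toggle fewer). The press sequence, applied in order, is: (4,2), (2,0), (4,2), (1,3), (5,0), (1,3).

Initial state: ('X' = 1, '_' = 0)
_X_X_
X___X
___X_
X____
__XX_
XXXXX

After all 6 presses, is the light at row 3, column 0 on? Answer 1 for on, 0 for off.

[0] _X_X_
X___X
___X_
X____
__XX_
XXXXX
[1] _X_X_
X___X
___X_
X_X__
_X___
XX_XX
[2] _X_X_
____X
XX_X_
__X__
_X___
XX_XX
[3] _X_X_
____X
XX_X_
_____
__XX_
XXXXX
[4] _X___
__XX_
XX___
_____
__XX_
XXXXX
[5] _X___
__XX_
XX___
_____
X_XX_
__XXX
[6] _X_X_
____X
XX_X_
_____
X_XX_
__XXX

0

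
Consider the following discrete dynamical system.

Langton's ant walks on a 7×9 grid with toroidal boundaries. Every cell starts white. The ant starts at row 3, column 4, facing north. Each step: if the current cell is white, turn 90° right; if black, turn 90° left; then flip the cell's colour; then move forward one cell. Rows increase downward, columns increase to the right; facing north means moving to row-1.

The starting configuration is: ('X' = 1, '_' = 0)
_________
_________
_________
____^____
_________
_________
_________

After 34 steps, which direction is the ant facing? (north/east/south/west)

south

step 0: _________
_________
_________
____^____
_________
_________
_________
step 1: _________
_________
_________
____X>___
_________
_________
_________
step 2: _________
_________
_________
____XX___
_____v___
_________
_________
step 3: _________
_________
_________
____XX___
____<X___
_________
_________
step 4: _________
_________
_________
____^X___
____XX___
_________
_________
step 5: _________
_________
_________
___<_X___
____XX___
_________
_________
step 6: _________
_________
___^_____
___X_X___
____XX___
_________
_________
step 7: _________
_________
___X>____
___X_X___
____XX___
_________
_________
step 8: _________
_________
___XX____
___XvX___
____XX___
_________
_________
step 9: _________
_________
___XX____
___<XX___
____XX___
_________
_________
step 10: _________
_________
___XX____
____XX___
___vXX___
_________
_________
step 11: _________
_________
___XX____
____XX___
__<XXX___
_________
_________
step 12: _________
_________
___XX____
__^_XX___
__XXXX___
_________
_________
step 13: _________
_________
___XX____
__X>XX___
__XXXX___
_________
_________
step 14: _________
_________
___XX____
__XXXX___
__XvXX___
_________
_________
step 15: _________
_________
___XX____
__XXXX___
__X_>X___
_________
_________
step 16: _________
_________
___XX____
__XX^X___
__X__X___
_________
_________
step 17: _________
_________
___XX____
__X<_X___
__X__X___
_________
_________
step 18: _________
_________
___XX____
__X__X___
__Xv_X___
_________
_________
step 19: _________
_________
___XX____
__X__X___
__<X_X___
_________
_________
step 20: _________
_________
___XX____
__X__X___
___X_X___
__v______
_________
step 21: _________
_________
___XX____
__X__X___
___X_X___
_<X______
_________
step 22: _________
_________
___XX____
__X__X___
_^_X_X___
_XX______
_________
step 23: _________
_________
___XX____
__X__X___
_X>X_X___
_XX______
_________
step 24: _________
_________
___XX____
__X__X___
_XXX_X___
_Xv______
_________
step 25: _________
_________
___XX____
__X__X___
_XXX_X___
_X_>_____
_________
step 26: _________
_________
___XX____
__X__X___
_XXX_X___
_X_X_____
___v_____
step 27: _________
_________
___XX____
__X__X___
_XXX_X___
_X_X_____
__<X_____
step 28: _________
_________
___XX____
__X__X___
_XXX_X___
_X^X_____
__XX_____
step 29: _________
_________
___XX____
__X__X___
_XXX_X___
_XX>_____
__XX_____
step 30: _________
_________
___XX____
__X__X___
_XX^_X___
_XX______
__XX_____
step 31: _________
_________
___XX____
__X__X___
_X<__X___
_XX______
__XX_____
step 32: _________
_________
___XX____
__X__X___
_X___X___
_Xv______
__XX_____
step 33: _________
_________
___XX____
__X__X___
_X___X___
_X_>_____
__XX_____
step 34: _________
_________
___XX____
__X__X___
_X___X___
_X_X_____
__Xv_____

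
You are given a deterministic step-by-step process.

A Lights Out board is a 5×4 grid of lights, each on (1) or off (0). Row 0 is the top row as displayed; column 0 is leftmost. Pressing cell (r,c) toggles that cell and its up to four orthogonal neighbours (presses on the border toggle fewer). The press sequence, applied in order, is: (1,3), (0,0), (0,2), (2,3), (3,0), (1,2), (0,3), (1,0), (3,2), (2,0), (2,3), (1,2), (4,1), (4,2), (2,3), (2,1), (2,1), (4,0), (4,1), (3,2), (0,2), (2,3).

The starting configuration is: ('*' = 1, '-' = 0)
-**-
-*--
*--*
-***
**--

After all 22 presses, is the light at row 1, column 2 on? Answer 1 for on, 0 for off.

1

step 0: -**-
-*--
*--*
-***
**--
step 1: -***
-***
*---
-***
**--
step 2: *-**
****
*---
-***
**--
step 3: **--
**-*
*---
-***
**--
step 4: **--
**--
*-**
-**-
**--
step 5: **--
**--
--**
*-*-
-*--
step 6: ***-
*-**
---*
*-*-
-*--
step 7: **-*
*-*-
---*
*-*-
-*--
step 8: -*-*
-**-
*--*
*-*-
-*--
step 9: -*-*
-**-
*-**
**-*
-**-
step 10: -*-*
***-
-***
-*-*
-**-
step 11: -*-*
****
-*--
-*--
-**-
step 12: -***
*---
-**-
-*--
-**-
step 13: -***
*---
-**-
----
*---
step 14: -***
*---
-**-
--*-
****
step 15: -***
*--*
-*-*
--**
****
step 16: -***
**-*
*-**
-***
****
step 17: -***
*--*
-*-*
--**
****
step 18: -***
*--*
-*-*
*-**
--**
step 19: -***
*--*
-*-*
****
**-*
step 20: -***
*--*
-***
*---
****
step 21: ----
*-**
-***
*---
****
step 22: ----
*-*-
-*--
*--*
****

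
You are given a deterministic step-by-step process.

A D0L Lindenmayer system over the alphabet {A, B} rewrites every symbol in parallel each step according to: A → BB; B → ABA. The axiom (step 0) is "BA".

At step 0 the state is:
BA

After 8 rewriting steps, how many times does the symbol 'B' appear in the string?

2047

[0] BA
[1] ABABB
[2] BBABABBABAABA
[3] ABAABABBABABBABAABABBABABBBBABABB
[4] BBABABBBBABABBABAABABBABABBABAABABBABABBBBABABBABAABABBABABBABAABAABAABABBABABBABAABA
[5] ABAABABBABABBABAABAABAABABBABABBABAABABBABABBBBABABBABAABA…BABBBBABABBBBABABBBBABABBABAABABBABABBABAABABBABABBBBABABB  (len 217)
[6] BBABABBBBABABBABAABABBABABBABAABABBABABBBBABABBBBABABBBBAB…ABAABABBABABBBBABABBABAABABBABABBABAABAABAABABBABABBABAABA  (len 557)
[7] ABAABABBABABBABAABAABAABABBABABBABAABABBABABBBBABABBABAABA…BABBBBABABBBBABABBBBABABBABAABABBABABBABAABABBABABBBBABABB  (len 1425)
[8] BBABABBBBABABBABAABABBABABBABAABABBABABBBBABABBBBABABBBBAB…ABAABABBABABBBBABABBABAABABBABABBABAABAABAABABBABABBABAABA  (len 3653)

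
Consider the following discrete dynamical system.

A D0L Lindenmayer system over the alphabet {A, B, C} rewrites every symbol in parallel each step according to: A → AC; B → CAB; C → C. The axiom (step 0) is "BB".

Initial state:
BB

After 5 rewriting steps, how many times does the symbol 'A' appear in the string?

10

gen 0: BB
gen 1: CABCAB
gen 2: CACCABCACCAB
gen 3: CACCCACCABCACCCACCAB
gen 4: CACCCCACCCACCABCACCCCACCCACCAB
gen 5: CACCCCCACCCCACCCACCABCACCCCCACCCCACCCACCAB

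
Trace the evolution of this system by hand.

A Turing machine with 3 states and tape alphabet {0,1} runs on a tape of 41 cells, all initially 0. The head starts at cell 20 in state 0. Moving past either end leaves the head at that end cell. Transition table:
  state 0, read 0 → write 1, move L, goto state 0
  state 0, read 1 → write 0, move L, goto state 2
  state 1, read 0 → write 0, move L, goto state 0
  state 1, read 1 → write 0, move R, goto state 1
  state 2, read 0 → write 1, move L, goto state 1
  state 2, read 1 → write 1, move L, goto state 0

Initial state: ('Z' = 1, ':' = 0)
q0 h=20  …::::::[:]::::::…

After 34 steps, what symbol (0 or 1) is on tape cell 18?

[0] q0 h=20  …::::::[:]::::::…
[1] q0 h=19  …::::::[:]Z:::::…
[2] q0 h=18  …::::::[:]ZZ::::…
[3] q0 h=17  …::::::[:]ZZZ:::…
[4] q0 h=16  …::::::[:]ZZZZ::…
[5] q0 h=15  …::::::[:]ZZZZZ:…
[6] q0 h=14  …::::::[:]ZZZZZZ…
[7] q0 h=13  …::::::[:]ZZZZZZ…
[8] q0 h=12  …::::::[:]ZZZZZZ…
[9] q0 h=11  …::::::[:]ZZZZZZ…
[10] q0 h=10  …::::::[:]ZZZZZZ…
[11] q0 h= 9  …::::::[:]ZZZZZZ…
[12] q0 h= 8  …::::::[:]ZZZZZZ…
[13] q0 h= 7  …::::::[:]ZZZZZZ…
[14] q0 h= 6  |::::::[:]ZZZZZZ…
[15] q0 h= 5  |:::::[:]ZZZZZZ…
[16] q0 h= 4  |::::[:]ZZZZZZ…
[17] q0 h= 3  |:::[:]ZZZZZZ…
[18] q0 h= 2  |::[:]ZZZZZZ…
[19] q0 h= 1  |:[:]ZZZZZZ…
[20] q0 h= 0  |[:]ZZZZZZ…
[21] q0 h= 0  |[Z]ZZZZZZ…
[22] q2 h= 0  |[:]ZZZZZZ…
[23] q1 h= 0  |[Z]ZZZZZZ…
[24] q1 h= 1  |:[Z]ZZZZZZ…
[25] q1 h= 2  |::[Z]ZZZZZZ…
[26] q1 h= 3  |:::[Z]ZZZZZZ…
[27] q1 h= 4  |::::[Z]ZZZZZZ…
[28] q1 h= 5  |:::::[Z]ZZZZZZ…
[29] q1 h= 6  |::::::[Z]ZZZZZZ…
[30] q1 h= 7  …::::::[Z]ZZZZZZ…
[31] q1 h= 8  …::::::[Z]ZZZZZZ…
[32] q1 h= 9  …::::::[Z]ZZZZZZ…
[33] q1 h=10  …::::::[Z]ZZZZZZ…
[34] q1 h=11  …::::::[Z]ZZZZZZ…

1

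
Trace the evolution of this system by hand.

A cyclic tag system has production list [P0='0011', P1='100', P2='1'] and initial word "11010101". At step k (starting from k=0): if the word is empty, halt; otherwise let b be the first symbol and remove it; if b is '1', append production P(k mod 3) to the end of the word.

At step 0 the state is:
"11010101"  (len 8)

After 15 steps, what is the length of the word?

16

k=0  "11010101"  (len 8)
k=1  "10101010011"  (len 11)
k=2  "0101010011100"  (len 13)
k=3  "101010011100"  (len 12)
k=4  "010100111000011"  (len 15)
k=5  "10100111000011"  (len 14)
k=6  "01001110000111"  (len 14)
k=7  "1001110000111"  (len 13)
k=8  "001110000111100"  (len 15)
k=9  "01110000111100"  (len 14)
k=10  "1110000111100"  (len 13)
k=11  "110000111100100"  (len 15)
k=12  "100001111001001"  (len 15)
k=13  "000011110010010011"  (len 18)
k=14  "00011110010010011"  (len 17)
k=15  "0011110010010011"  (len 16)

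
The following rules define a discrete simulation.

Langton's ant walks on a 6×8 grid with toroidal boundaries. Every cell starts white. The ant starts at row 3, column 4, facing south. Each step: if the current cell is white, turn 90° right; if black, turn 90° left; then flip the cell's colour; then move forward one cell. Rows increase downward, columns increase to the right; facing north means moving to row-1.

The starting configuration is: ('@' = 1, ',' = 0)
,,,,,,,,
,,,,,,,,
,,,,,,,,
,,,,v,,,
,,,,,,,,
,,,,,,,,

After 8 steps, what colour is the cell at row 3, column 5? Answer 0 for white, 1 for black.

k=0  ,,,,,,,,
,,,,,,,,
,,,,,,,,
,,,,v,,,
,,,,,,,,
,,,,,,,,
k=1  ,,,,,,,,
,,,,,,,,
,,,,,,,,
,,,<@,,,
,,,,,,,,
,,,,,,,,
k=2  ,,,,,,,,
,,,,,,,,
,,,^,,,,
,,,@@,,,
,,,,,,,,
,,,,,,,,
k=3  ,,,,,,,,
,,,,,,,,
,,,@>,,,
,,,@@,,,
,,,,,,,,
,,,,,,,,
k=4  ,,,,,,,,
,,,,,,,,
,,,@@,,,
,,,@v,,,
,,,,,,,,
,,,,,,,,
k=5  ,,,,,,,,
,,,,,,,,
,,,@@,,,
,,,@,>,,
,,,,,,,,
,,,,,,,,
k=6  ,,,,,,,,
,,,,,,,,
,,,@@,,,
,,,@,@,,
,,,,,v,,
,,,,,,,,
k=7  ,,,,,,,,
,,,,,,,,
,,,@@,,,
,,,@,@,,
,,,,<@,,
,,,,,,,,
k=8  ,,,,,,,,
,,,,,,,,
,,,@@,,,
,,,@^@,,
,,,,@@,,
,,,,,,,,

1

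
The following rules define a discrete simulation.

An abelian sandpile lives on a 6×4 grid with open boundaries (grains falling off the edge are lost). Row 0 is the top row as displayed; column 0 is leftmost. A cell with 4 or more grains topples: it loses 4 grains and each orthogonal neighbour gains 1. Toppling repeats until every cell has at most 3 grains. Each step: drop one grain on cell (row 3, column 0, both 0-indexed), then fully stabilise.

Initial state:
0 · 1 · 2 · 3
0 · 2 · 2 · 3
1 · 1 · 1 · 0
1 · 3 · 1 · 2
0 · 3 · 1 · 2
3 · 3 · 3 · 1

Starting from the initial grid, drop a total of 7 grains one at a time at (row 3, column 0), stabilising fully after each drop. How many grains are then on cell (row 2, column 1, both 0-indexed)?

2

step 0: 0 · 1 · 2 · 3
0 · 2 · 2 · 3
1 · 1 · 1 · 0
1 · 3 · 1 · 2
0 · 3 · 1 · 2
3 · 3 · 3 · 1
step 1: 0 · 1 · 2 · 3
0 · 2 · 2 · 3
1 · 1 · 1 · 0
2 · 3 · 1 · 2
0 · 3 · 1 · 2
3 · 3 · 3 · 1
step 2: 0 · 1 · 2 · 3
0 · 2 · 2 · 3
1 · 1 · 1 · 0
3 · 3 · 1 · 2
0 · 3 · 1 · 2
3 · 3 · 3 · 1
step 3: 0 · 1 · 2 · 3
0 · 2 · 2 · 3
2 · 2 · 1 · 0
1 · 1 · 2 · 2
3 · 1 · 3 · 2
0 · 2 · 0 · 2
step 4: 0 · 1 · 2 · 3
0 · 2 · 2 · 3
2 · 2 · 1 · 0
2 · 1 · 2 · 2
3 · 1 · 3 · 2
0 · 2 · 0 · 2
step 5: 0 · 1 · 2 · 3
0 · 2 · 2 · 3
2 · 2 · 1 · 0
3 · 1 · 2 · 2
3 · 1 · 3 · 2
0 · 2 · 0 · 2
step 6: 0 · 1 · 2 · 3
0 · 2 · 2 · 3
3 · 2 · 1 · 0
1 · 2 · 2 · 2
0 · 2 · 3 · 2
1 · 2 · 0 · 2
step 7: 0 · 1 · 2 · 3
0 · 2 · 2 · 3
3 · 2 · 1 · 0
2 · 2 · 2 · 2
0 · 2 · 3 · 2
1 · 2 · 0 · 2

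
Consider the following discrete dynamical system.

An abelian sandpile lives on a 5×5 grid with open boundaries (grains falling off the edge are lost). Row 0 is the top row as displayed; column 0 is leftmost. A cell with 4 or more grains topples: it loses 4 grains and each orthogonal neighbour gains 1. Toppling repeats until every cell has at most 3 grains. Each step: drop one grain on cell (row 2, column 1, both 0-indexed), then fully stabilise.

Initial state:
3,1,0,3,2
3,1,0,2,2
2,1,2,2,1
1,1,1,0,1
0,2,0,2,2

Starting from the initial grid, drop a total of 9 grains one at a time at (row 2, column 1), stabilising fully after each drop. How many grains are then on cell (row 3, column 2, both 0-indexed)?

3

step 0: 3,1,0,3,2
3,1,0,2,2
2,1,2,2,1
1,1,1,0,1
0,2,0,2,2
step 1: 3,1,0,3,2
3,1,0,2,2
2,2,2,2,1
1,1,1,0,1
0,2,0,2,2
step 2: 3,1,0,3,2
3,1,0,2,2
2,3,2,2,1
1,1,1,0,1
0,2,0,2,2
step 3: 3,1,0,3,2
3,2,0,2,2
3,0,3,2,1
1,2,1,0,1
0,2,0,2,2
step 4: 3,1,0,3,2
3,2,0,2,2
3,1,3,2,1
1,2,1,0,1
0,2,0,2,2
step 5: 3,1,0,3,2
3,2,0,2,2
3,2,3,2,1
1,2,1,0,1
0,2,0,2,2
step 6: 3,1,0,3,2
3,2,0,2,2
3,3,3,2,1
1,2,1,0,1
0,2,0,2,2
step 7: 0,3,0,3,2
2,0,2,2,2
1,3,0,3,1
2,3,2,0,1
0,2,0,2,2
step 8: 0,3,0,3,2
2,1,2,2,2
2,1,1,3,1
3,0,3,0,1
0,3,0,2,2
step 9: 0,3,0,3,2
2,1,2,2,2
2,2,1,3,1
3,0,3,0,1
0,3,0,2,2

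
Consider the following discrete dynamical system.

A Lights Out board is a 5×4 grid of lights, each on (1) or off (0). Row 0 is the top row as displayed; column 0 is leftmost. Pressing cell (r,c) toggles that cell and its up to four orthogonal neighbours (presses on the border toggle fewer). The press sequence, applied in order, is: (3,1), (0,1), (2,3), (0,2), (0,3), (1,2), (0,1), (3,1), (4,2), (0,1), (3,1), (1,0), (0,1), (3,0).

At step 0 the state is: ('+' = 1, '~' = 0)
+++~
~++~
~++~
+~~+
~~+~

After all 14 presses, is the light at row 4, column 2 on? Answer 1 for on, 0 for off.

0

0) +++~
~++~
~++~
+~~+
~~+~
1) +++~
~++~
~~+~
~+++
~++~
2) ~~~~
~~+~
~~+~
~+++
~++~
3) ~~~~
~~++
~~~+
~++~
~++~
4) ~+++
~~~+
~~~+
~++~
~++~
5) ~+~~
~~~~
~~~+
~++~
~++~
6) ~++~
~+++
~~++
~++~
~++~
7) +~~~
~~++
~~++
~++~
~++~
8) +~~~
~~++
~+++
+~~~
~~+~
9) +~~~
~~++
~+++
+~+~
~+~+
10) ~++~
~+++
~+++
+~+~
~+~+
11) ~++~
~+++
~~++
~+~~
~~~+
12) +++~
+~++
+~++
~+~~
~~~+
13) ~~~~
++++
+~++
~+~~
~~~+
14) ~~~~
++++
~~++
+~~~
+~~+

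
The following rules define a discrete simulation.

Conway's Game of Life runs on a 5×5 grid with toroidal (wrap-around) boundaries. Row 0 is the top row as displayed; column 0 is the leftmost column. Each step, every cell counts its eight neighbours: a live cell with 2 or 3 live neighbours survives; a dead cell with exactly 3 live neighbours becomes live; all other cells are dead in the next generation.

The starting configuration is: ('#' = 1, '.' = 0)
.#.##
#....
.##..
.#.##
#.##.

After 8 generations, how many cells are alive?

k=0  .#.##
#....
.##..
.#.##
#.##.
k=1  .#.#.
#..##
.####
....#
.....
k=2  #.##.
.....
.##..
#.#.#
.....
k=3  .....
...#.
####.
#.##.
#.#..
k=4  .....
.#.##
#....
#....
..###
k=5  #....
#...#
##...
##.#.
...##
k=6  #..#.
....#
..#..
.#.#.
.###.
k=7  ##.#.
...##
..##.
.#.#.
##.#.
k=8  .#.#.
##...
.....
##.#.
...#.

8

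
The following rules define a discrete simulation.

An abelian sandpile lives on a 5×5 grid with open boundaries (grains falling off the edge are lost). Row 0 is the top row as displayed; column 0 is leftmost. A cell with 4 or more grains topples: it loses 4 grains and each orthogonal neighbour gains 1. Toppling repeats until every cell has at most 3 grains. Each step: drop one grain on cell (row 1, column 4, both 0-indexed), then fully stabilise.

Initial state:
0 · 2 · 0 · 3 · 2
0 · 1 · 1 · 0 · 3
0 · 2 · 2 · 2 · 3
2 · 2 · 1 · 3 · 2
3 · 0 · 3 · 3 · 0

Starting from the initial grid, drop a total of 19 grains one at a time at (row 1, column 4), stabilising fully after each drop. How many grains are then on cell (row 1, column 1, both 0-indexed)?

gen 0: 0 · 2 · 0 · 3 · 2
0 · 1 · 1 · 0 · 3
0 · 2 · 2 · 2 · 3
2 · 2 · 1 · 3 · 2
3 · 0 · 3 · 3 · 0
gen 1: 0 · 2 · 0 · 3 · 3
0 · 1 · 1 · 1 · 1
0 · 2 · 2 · 3 · 0
2 · 2 · 1 · 3 · 3
3 · 0 · 3 · 3 · 0
gen 2: 0 · 2 · 0 · 3 · 3
0 · 1 · 1 · 1 · 2
0 · 2 · 2 · 3 · 0
2 · 2 · 1 · 3 · 3
3 · 0 · 3 · 3 · 0
gen 3: 0 · 2 · 0 · 3 · 3
0 · 1 · 1 · 1 · 3
0 · 2 · 2 · 3 · 0
2 · 2 · 1 · 3 · 3
3 · 0 · 3 · 3 · 0
gen 4: 0 · 2 · 1 · 0 · 1
0 · 1 · 1 · 3 · 1
0 · 2 · 2 · 3 · 1
2 · 2 · 1 · 3 · 3
3 · 0 · 3 · 3 · 0
gen 5: 0 · 2 · 1 · 0 · 1
0 · 1 · 1 · 3 · 2
0 · 2 · 2 · 3 · 1
2 · 2 · 1 · 3 · 3
3 · 0 · 3 · 3 · 0
gen 6: 0 · 2 · 1 · 0 · 1
0 · 1 · 1 · 3 · 3
0 · 2 · 2 · 3 · 1
2 · 2 · 1 · 3 · 3
3 · 0 · 3 · 3 · 0
gen 7: 0 · 2 · 1 · 1 · 2
0 · 1 · 2 · 1 · 2
0 · 2 · 3 · 2 · 0
2 · 2 · 3 · 2 · 1
3 · 1 · 0 · 1 · 2
gen 8: 0 · 2 · 1 · 1 · 2
0 · 1 · 2 · 1 · 3
0 · 2 · 3 · 2 · 0
2 · 2 · 3 · 2 · 1
3 · 1 · 0 · 1 · 2
gen 9: 0 · 2 · 1 · 1 · 3
0 · 1 · 2 · 2 · 0
0 · 2 · 3 · 2 · 1
2 · 2 · 3 · 2 · 1
3 · 1 · 0 · 1 · 2
gen 10: 0 · 2 · 1 · 1 · 3
0 · 1 · 2 · 2 · 1
0 · 2 · 3 · 2 · 1
2 · 2 · 3 · 2 · 1
3 · 1 · 0 · 1 · 2
gen 11: 0 · 2 · 1 · 1 · 3
0 · 1 · 2 · 2 · 2
0 · 2 · 3 · 2 · 1
2 · 2 · 3 · 2 · 1
3 · 1 · 0 · 1 · 2
gen 12: 0 · 2 · 1 · 1 · 3
0 · 1 · 2 · 2 · 3
0 · 2 · 3 · 2 · 1
2 · 2 · 3 · 2 · 1
3 · 1 · 0 · 1 · 2
gen 13: 0 · 2 · 1 · 2 · 0
0 · 1 · 2 · 3 · 1
0 · 2 · 3 · 2 · 2
2 · 2 · 3 · 2 · 1
3 · 1 · 0 · 1 · 2
gen 14: 0 · 2 · 1 · 2 · 0
0 · 1 · 2 · 3 · 2
0 · 2 · 3 · 2 · 2
2 · 2 · 3 · 2 · 1
3 · 1 · 0 · 1 · 2
gen 15: 0 · 2 · 1 · 2 · 0
0 · 1 · 2 · 3 · 3
0 · 2 · 3 · 2 · 2
2 · 2 · 3 · 2 · 1
3 · 1 · 0 · 1 · 2
gen 16: 0 · 2 · 1 · 3 · 1
0 · 1 · 3 · 0 · 1
0 · 2 · 3 · 3 · 3
2 · 2 · 3 · 2 · 1
3 · 1 · 0 · 1 · 2
gen 17: 0 · 2 · 1 · 3 · 1
0 · 1 · 3 · 0 · 2
0 · 2 · 3 · 3 · 3
2 · 2 · 3 · 2 · 1
3 · 1 · 0 · 1 · 2
gen 18: 0 · 2 · 1 · 3 · 1
0 · 1 · 3 · 0 · 3
0 · 2 · 3 · 3 · 3
2 · 2 · 3 · 2 · 1
3 · 1 · 0 · 1 · 2
gen 19: 0 · 2 · 2 · 3 · 2
0 · 2 · 0 · 3 · 1
0 · 3 · 2 · 2 · 1
2 · 3 · 1 · 0 · 3
3 · 1 · 1 · 2 · 2

2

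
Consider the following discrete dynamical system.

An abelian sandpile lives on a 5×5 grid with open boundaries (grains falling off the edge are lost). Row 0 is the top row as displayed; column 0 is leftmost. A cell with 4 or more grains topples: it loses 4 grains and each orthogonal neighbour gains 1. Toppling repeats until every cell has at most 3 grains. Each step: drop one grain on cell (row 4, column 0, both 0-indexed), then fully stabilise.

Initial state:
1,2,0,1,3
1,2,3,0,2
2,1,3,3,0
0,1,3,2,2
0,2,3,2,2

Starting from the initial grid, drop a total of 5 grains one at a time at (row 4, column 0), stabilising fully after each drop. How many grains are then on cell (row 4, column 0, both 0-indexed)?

gen 0: 1,2,0,1,3
1,2,3,0,2
2,1,3,3,0
0,1,3,2,2
0,2,3,2,2
gen 1: 1,2,0,1,3
1,2,3,0,2
2,1,3,3,0
0,1,3,2,2
1,2,3,2,2
gen 2: 1,2,0,1,3
1,2,3,0,2
2,1,3,3,0
0,1,3,2,2
2,2,3,2,2
gen 3: 1,2,0,1,3
1,2,3,0,2
2,1,3,3,0
0,1,3,2,2
3,2,3,2,2
gen 4: 1,2,0,1,3
1,2,3,0,2
2,1,3,3,0
1,1,3,2,2
0,3,3,2,2
gen 5: 1,2,0,1,3
1,2,3,0,2
2,1,3,3,0
1,1,3,2,2
1,3,3,2,2

1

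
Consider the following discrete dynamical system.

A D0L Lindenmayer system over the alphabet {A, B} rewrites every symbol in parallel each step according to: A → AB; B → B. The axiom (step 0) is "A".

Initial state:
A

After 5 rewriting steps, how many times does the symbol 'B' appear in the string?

gen 0: A
gen 1: AB
gen 2: ABB
gen 3: ABBB
gen 4: ABBBB
gen 5: ABBBBB

5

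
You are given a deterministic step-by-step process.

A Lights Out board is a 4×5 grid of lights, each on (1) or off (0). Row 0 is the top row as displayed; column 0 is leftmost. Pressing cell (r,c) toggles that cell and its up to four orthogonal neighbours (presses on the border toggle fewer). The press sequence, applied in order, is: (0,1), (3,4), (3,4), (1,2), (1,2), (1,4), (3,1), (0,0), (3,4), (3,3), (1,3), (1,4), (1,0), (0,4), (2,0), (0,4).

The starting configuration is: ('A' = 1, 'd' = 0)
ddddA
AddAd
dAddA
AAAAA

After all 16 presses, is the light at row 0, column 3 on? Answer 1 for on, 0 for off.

1

[0] ddddA
AddAd
dAddA
AAAAA
[1] AAAdA
AAdAd
dAddA
AAAAA
[2] AAAdA
AAdAd
dAddd
AAAdd
[3] AAAdA
AAdAd
dAddA
AAAAA
[4] AAddA
AdAdd
dAAdA
AAAAA
[5] AAAdA
AAdAd
dAddA
AAAAA
[6] AAAdd
AAddA
dAddd
AAAAA
[7] AAAdd
AAddA
ddddd
dddAA
[8] ddAdd
dAddA
ddddd
dddAA
[9] ddAdd
dAddA
ddddA
ddddd
[10] ddAdd
dAddA
dddAA
ddAAA
[11] ddAAd
dAAAd
ddddA
ddAAA
[12] ddAAA
dAAdA
ddddd
ddAAA
[13] AdAAA
AdAdA
Adddd
ddAAA
[14] AdAdd
AdAdd
Adddd
ddAAA
[15] AdAdd
ddAdd
dAddd
AdAAA
[16] AdAAA
ddAdA
dAddd
AdAAA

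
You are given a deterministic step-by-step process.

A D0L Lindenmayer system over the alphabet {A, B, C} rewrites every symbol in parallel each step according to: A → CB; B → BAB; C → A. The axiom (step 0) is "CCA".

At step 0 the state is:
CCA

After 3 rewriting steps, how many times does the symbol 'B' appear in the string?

k=0  CCA
k=1  AACB
k=2  CBCBABAB
k=3  ABABABABCBBABCBBAB

10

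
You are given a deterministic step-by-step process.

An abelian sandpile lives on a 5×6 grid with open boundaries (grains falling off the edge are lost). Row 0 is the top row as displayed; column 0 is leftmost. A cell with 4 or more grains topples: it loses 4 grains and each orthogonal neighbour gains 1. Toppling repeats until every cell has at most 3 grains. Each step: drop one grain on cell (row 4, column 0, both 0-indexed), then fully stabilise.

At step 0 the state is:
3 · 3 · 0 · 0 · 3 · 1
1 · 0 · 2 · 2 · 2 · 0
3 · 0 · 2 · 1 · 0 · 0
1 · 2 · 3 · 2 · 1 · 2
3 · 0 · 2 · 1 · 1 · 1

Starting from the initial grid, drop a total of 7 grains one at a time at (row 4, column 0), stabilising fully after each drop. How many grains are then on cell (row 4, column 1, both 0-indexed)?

t=0: 3 · 3 · 0 · 0 · 3 · 1
1 · 0 · 2 · 2 · 2 · 0
3 · 0 · 2 · 1 · 0 · 0
1 · 2 · 3 · 2 · 1 · 2
3 · 0 · 2 · 1 · 1 · 1
t=1: 3 · 3 · 0 · 0 · 3 · 1
1 · 0 · 2 · 2 · 2 · 0
3 · 0 · 2 · 1 · 0 · 0
2 · 2 · 3 · 2 · 1 · 2
0 · 1 · 2 · 1 · 1 · 1
t=2: 3 · 3 · 0 · 0 · 3 · 1
1 · 0 · 2 · 2 · 2 · 0
3 · 0 · 2 · 1 · 0 · 0
2 · 2 · 3 · 2 · 1 · 2
1 · 1 · 2 · 1 · 1 · 1
t=3: 3 · 3 · 0 · 0 · 3 · 1
1 · 0 · 2 · 2 · 2 · 0
3 · 0 · 2 · 1 · 0 · 0
2 · 2 · 3 · 2 · 1 · 2
2 · 1 · 2 · 1 · 1 · 1
t=4: 3 · 3 · 0 · 0 · 3 · 1
1 · 0 · 2 · 2 · 2 · 0
3 · 0 · 2 · 1 · 0 · 0
2 · 2 · 3 · 2 · 1 · 2
3 · 1 · 2 · 1 · 1 · 1
t=5: 3 · 3 · 0 · 0 · 3 · 1
1 · 0 · 2 · 2 · 2 · 0
3 · 0 · 2 · 1 · 0 · 0
3 · 2 · 3 · 2 · 1 · 2
0 · 2 · 2 · 1 · 1 · 1
t=6: 3 · 3 · 0 · 0 · 3 · 1
1 · 0 · 2 · 2 · 2 · 0
3 · 0 · 2 · 1 · 0 · 0
3 · 2 · 3 · 2 · 1 · 2
1 · 2 · 2 · 1 · 1 · 1
t=7: 3 · 3 · 0 · 0 · 3 · 1
1 · 0 · 2 · 2 · 2 · 0
3 · 0 · 2 · 1 · 0 · 0
3 · 2 · 3 · 2 · 1 · 2
2 · 2 · 2 · 1 · 1 · 1

2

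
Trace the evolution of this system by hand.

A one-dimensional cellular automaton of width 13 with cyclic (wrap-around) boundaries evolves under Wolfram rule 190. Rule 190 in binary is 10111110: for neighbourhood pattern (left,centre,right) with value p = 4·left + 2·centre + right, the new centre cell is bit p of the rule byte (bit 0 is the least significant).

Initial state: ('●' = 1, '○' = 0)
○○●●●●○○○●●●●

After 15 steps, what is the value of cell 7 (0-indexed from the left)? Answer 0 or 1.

[0] ○○●●●●○○○●●●●
[1] ●●●●●○●○●●●●○
[2] ●●●●○●●●●●●○●
[3] ●●●○●●●●●●○●●
[4] ●●○●●●●●●○●●●
[5] ●○●●●●●●○●●●●
[6] ○●●●●●●○●●●●●
[7] ●●●●●●○●●●●●○
[8] ●●●●●○●●●●●○●
[9] ●●●●○●●●●●○●●
[10] ●●●○●●●●●○●●●
[11] ●●○●●●●●○●●●●
[12] ●○●●●●●○●●●●●
[13] ○●●●●●○●●●●●●
[14] ●●●●●○●●●●●●○
[15] ●●●●○●●●●●●○●

1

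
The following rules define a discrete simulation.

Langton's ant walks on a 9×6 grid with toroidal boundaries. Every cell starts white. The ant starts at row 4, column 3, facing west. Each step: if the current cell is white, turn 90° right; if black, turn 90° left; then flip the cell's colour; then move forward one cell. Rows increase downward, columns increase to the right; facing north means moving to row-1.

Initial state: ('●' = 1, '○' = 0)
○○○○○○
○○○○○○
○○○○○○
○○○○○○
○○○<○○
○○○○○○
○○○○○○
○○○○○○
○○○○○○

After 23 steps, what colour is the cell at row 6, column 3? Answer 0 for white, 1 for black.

1

[0] ○○○○○○
○○○○○○
○○○○○○
○○○○○○
○○○<○○
○○○○○○
○○○○○○
○○○○○○
○○○○○○
[1] ○○○○○○
○○○○○○
○○○○○○
○○○^○○
○○○●○○
○○○○○○
○○○○○○
○○○○○○
○○○○○○
[2] ○○○○○○
○○○○○○
○○○○○○
○○○●>○
○○○●○○
○○○○○○
○○○○○○
○○○○○○
○○○○○○
[3] ○○○○○○
○○○○○○
○○○○○○
○○○●●○
○○○●v○
○○○○○○
○○○○○○
○○○○○○
○○○○○○
[4] ○○○○○○
○○○○○○
○○○○○○
○○○●●○
○○○<●○
○○○○○○
○○○○○○
○○○○○○
○○○○○○
[5] ○○○○○○
○○○○○○
○○○○○○
○○○●●○
○○○○●○
○○○v○○
○○○○○○
○○○○○○
○○○○○○
[6] ○○○○○○
○○○○○○
○○○○○○
○○○●●○
○○○○●○
○○<●○○
○○○○○○
○○○○○○
○○○○○○
[7] ○○○○○○
○○○○○○
○○○○○○
○○○●●○
○○^○●○
○○●●○○
○○○○○○
○○○○○○
○○○○○○
[8] ○○○○○○
○○○○○○
○○○○○○
○○○●●○
○○●>●○
○○●●○○
○○○○○○
○○○○○○
○○○○○○
[9] ○○○○○○
○○○○○○
○○○○○○
○○○●●○
○○●●●○
○○●v○○
○○○○○○
○○○○○○
○○○○○○
[10] ○○○○○○
○○○○○○
○○○○○○
○○○●●○
○○●●●○
○○●○>○
○○○○○○
○○○○○○
○○○○○○
[11] ○○○○○○
○○○○○○
○○○○○○
○○○●●○
○○●●●○
○○●○●○
○○○○v○
○○○○○○
○○○○○○
[12] ○○○○○○
○○○○○○
○○○○○○
○○○●●○
○○●●●○
○○●○●○
○○○<●○
○○○○○○
○○○○○○
[13] ○○○○○○
○○○○○○
○○○○○○
○○○●●○
○○●●●○
○○●^●○
○○○●●○
○○○○○○
○○○○○○
[14] ○○○○○○
○○○○○○
○○○○○○
○○○●●○
○○●●●○
○○●●>○
○○○●●○
○○○○○○
○○○○○○
[15] ○○○○○○
○○○○○○
○○○○○○
○○○●●○
○○●●^○
○○●●○○
○○○●●○
○○○○○○
○○○○○○
[16] ○○○○○○
○○○○○○
○○○○○○
○○○●●○
○○●<○○
○○●●○○
○○○●●○
○○○○○○
○○○○○○
[17] ○○○○○○
○○○○○○
○○○○○○
○○○●●○
○○●○○○
○○●v○○
○○○●●○
○○○○○○
○○○○○○
[18] ○○○○○○
○○○○○○
○○○○○○
○○○●●○
○○●○○○
○○●○>○
○○○●●○
○○○○○○
○○○○○○
[19] ○○○○○○
○○○○○○
○○○○○○
○○○●●○
○○●○○○
○○●○●○
○○○●v○
○○○○○○
○○○○○○
[20] ○○○○○○
○○○○○○
○○○○○○
○○○●●○
○○●○○○
○○●○●○
○○○●○>
○○○○○○
○○○○○○
[21] ○○○○○○
○○○○○○
○○○○○○
○○○●●○
○○●○○○
○○●○●○
○○○●○●
○○○○○v
○○○○○○
[22] ○○○○○○
○○○○○○
○○○○○○
○○○●●○
○○●○○○
○○●○●○
○○○●○●
○○○○<●
○○○○○○
[23] ○○○○○○
○○○○○○
○○○○○○
○○○●●○
○○●○○○
○○●○●○
○○○●^●
○○○○●●
○○○○○○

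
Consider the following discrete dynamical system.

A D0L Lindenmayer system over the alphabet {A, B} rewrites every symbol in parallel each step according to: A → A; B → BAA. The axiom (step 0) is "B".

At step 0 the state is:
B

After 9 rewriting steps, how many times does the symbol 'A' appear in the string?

18

gen 0: B
gen 1: BAA
gen 2: BAAAA
gen 3: BAAAAAA
gen 4: BAAAAAAAA
gen 5: BAAAAAAAAAA
gen 6: BAAAAAAAAAAAA
gen 7: BAAAAAAAAAAAAAA
gen 8: BAAAAAAAAAAAAAAAA
gen 9: BAAAAAAAAAAAAAAAAAA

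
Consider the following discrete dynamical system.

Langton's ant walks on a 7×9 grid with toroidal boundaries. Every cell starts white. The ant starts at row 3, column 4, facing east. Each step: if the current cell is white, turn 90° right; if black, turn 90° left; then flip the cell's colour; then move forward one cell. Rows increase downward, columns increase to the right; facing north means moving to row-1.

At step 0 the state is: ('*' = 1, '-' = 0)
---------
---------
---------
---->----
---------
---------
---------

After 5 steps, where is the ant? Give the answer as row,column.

2,4

0) ---------
---------
---------
---->----
---------
---------
---------
1) ---------
---------
---------
----*----
----v----
---------
---------
2) ---------
---------
---------
----*----
---<*----
---------
---------
3) ---------
---------
---------
---^*----
---**----
---------
---------
4) ---------
---------
---------
---*>----
---**----
---------
---------
5) ---------
---------
----^----
---*-----
---**----
---------
---------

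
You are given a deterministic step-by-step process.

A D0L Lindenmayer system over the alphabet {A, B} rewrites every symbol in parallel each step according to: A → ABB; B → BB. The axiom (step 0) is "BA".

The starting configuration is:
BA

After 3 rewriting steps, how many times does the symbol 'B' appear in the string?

22

0) BA
1) BBABB
2) BBBBABBBBBB
3) BBBBBBBBABBBBBBBBBBBBBB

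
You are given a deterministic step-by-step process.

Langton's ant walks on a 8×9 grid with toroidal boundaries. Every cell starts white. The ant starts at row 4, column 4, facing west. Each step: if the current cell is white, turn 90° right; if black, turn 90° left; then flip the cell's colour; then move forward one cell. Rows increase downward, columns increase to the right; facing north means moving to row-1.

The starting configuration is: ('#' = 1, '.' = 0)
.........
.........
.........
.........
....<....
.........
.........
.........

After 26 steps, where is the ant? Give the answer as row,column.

k=0  .........
.........
.........
.........
....<....
.........
.........
.........
k=1  .........
.........
.........
....^....
....#....
.........
.........
.........
k=2  .........
.........
.........
....#>...
....#....
.........
.........
.........
k=3  .........
.........
.........
....##...
....#v...
.........
.........
.........
k=4  .........
.........
.........
....##...
....<#...
.........
.........
.........
k=5  .........
.........
.........
....##...
.....#...
....v....
.........
.........
k=6  .........
.........
.........
....##...
.....#...
...<#....
.........
.........
k=7  .........
.........
.........
....##...
...^.#...
...##....
.........
.........
k=8  .........
.........
.........
....##...
...#>#...
...##....
.........
.........
k=9  .........
.........
.........
....##...
...###...
...#v....
.........
.........
k=10  .........
.........
.........
....##...
...###...
...#.>...
.........
.........
k=11  .........
.........
.........
....##...
...###...
...#.#...
.....v...
.........
k=12  .........
.........
.........
....##...
...###...
...#.#...
....<#...
.........
k=13  .........
.........
.........
....##...
...###...
...#^#...
....##...
.........
k=14  .........
.........
.........
....##...
...###...
...##>...
....##...
.........
k=15  .........
.........
.........
....##...
...##^...
...##....
....##...
.........
k=16  .........
.........
.........
....##...
...#<....
...##....
....##...
.........
k=17  .........
.........
.........
....##...
...#.....
...#v....
....##...
.........
k=18  .........
.........
.........
....##...
...#.....
...#.>...
....##...
.........
k=19  .........
.........
.........
....##...
...#.....
...#.#...
....#v...
.........
k=20  .........
.........
.........
....##...
...#.....
...#.#...
....#.>..
.........
k=21  .........
.........
.........
....##...
...#.....
...#.#...
....#.#..
......v..
k=22  .........
.........
.........
....##...
...#.....
...#.#...
....#.#..
.....<#..
k=23  .........
.........
.........
....##...
...#.....
...#.#...
....#^#..
.....##..
k=24  .........
.........
.........
....##...
...#.....
...#.#...
....##>..
.....##..
k=25  .........
.........
.........
....##...
...#.....
...#.#^..
....##...
.....##..
k=26  .........
.........
.........
....##...
...#.....
...#.##>.
....##...
.....##..

5,7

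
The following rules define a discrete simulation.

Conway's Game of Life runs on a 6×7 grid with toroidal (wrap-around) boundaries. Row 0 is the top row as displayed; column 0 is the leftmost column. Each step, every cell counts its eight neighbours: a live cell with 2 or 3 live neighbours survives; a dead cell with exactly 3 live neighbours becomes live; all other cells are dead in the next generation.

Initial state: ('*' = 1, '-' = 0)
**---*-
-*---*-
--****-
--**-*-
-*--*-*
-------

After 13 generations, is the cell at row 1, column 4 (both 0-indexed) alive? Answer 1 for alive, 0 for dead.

t=0: **---*-
-*---*-
--****-
--**-*-
-*--*-*
-------
t=1: **----*
**-*-*-
-*---**
-*----*
--****-
-*---**
t=2: ----*--
----**-
-*--**-
-*-*--*
-****--
-*-*---
t=3: ---***-
---*---
*-**--*
-*-----
-*--*--
-*-----
t=4: --***--
-----**
****---
-*-*---
***----
--**-*-
t=5: --*---*
*----**
**-**-*
---*---
*---*--
-------
t=6: *----**
--***--
-****--
-***-**
-------
-------
t=7: ---****
*-----*
*------
**---*-
--*----
------*
t=8: ----*--
*---*--
-------
**----*
**----*
---**-*
t=9: ----*--
-------
-*----*
-*----*
-**----
---**-*
t=10: ---***-
-------
-------
-*-----
-***-*-
--****-
t=11: --*--*-
----*--
-------
-*-----
-*---*-
-*----*
t=12: -----*-
-------
-------
-------
-**----
***--**
t=13: **---*-
-------
-------
-------
--*---*
*-*--**

0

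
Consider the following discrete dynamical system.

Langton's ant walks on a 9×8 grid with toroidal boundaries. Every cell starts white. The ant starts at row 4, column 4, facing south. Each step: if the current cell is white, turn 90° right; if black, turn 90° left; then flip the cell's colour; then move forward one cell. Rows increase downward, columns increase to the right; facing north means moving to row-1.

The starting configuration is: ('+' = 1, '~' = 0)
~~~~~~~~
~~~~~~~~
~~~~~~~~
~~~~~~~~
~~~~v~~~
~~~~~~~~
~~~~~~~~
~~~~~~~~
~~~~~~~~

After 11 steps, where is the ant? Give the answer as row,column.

3,6

t=0: ~~~~~~~~
~~~~~~~~
~~~~~~~~
~~~~~~~~
~~~~v~~~
~~~~~~~~
~~~~~~~~
~~~~~~~~
~~~~~~~~
t=1: ~~~~~~~~
~~~~~~~~
~~~~~~~~
~~~~~~~~
~~~<+~~~
~~~~~~~~
~~~~~~~~
~~~~~~~~
~~~~~~~~
t=2: ~~~~~~~~
~~~~~~~~
~~~~~~~~
~~~^~~~~
~~~++~~~
~~~~~~~~
~~~~~~~~
~~~~~~~~
~~~~~~~~
t=3: ~~~~~~~~
~~~~~~~~
~~~~~~~~
~~~+>~~~
~~~++~~~
~~~~~~~~
~~~~~~~~
~~~~~~~~
~~~~~~~~
t=4: ~~~~~~~~
~~~~~~~~
~~~~~~~~
~~~++~~~
~~~+v~~~
~~~~~~~~
~~~~~~~~
~~~~~~~~
~~~~~~~~
t=5: ~~~~~~~~
~~~~~~~~
~~~~~~~~
~~~++~~~
~~~+~>~~
~~~~~~~~
~~~~~~~~
~~~~~~~~
~~~~~~~~
t=6: ~~~~~~~~
~~~~~~~~
~~~~~~~~
~~~++~~~
~~~+~+~~
~~~~~v~~
~~~~~~~~
~~~~~~~~
~~~~~~~~
t=7: ~~~~~~~~
~~~~~~~~
~~~~~~~~
~~~++~~~
~~~+~+~~
~~~~<+~~
~~~~~~~~
~~~~~~~~
~~~~~~~~
t=8: ~~~~~~~~
~~~~~~~~
~~~~~~~~
~~~++~~~
~~~+^+~~
~~~~++~~
~~~~~~~~
~~~~~~~~
~~~~~~~~
t=9: ~~~~~~~~
~~~~~~~~
~~~~~~~~
~~~++~~~
~~~++>~~
~~~~++~~
~~~~~~~~
~~~~~~~~
~~~~~~~~
t=10: ~~~~~~~~
~~~~~~~~
~~~~~~~~
~~~++^~~
~~~++~~~
~~~~++~~
~~~~~~~~
~~~~~~~~
~~~~~~~~
t=11: ~~~~~~~~
~~~~~~~~
~~~~~~~~
~~~+++>~
~~~++~~~
~~~~++~~
~~~~~~~~
~~~~~~~~
~~~~~~~~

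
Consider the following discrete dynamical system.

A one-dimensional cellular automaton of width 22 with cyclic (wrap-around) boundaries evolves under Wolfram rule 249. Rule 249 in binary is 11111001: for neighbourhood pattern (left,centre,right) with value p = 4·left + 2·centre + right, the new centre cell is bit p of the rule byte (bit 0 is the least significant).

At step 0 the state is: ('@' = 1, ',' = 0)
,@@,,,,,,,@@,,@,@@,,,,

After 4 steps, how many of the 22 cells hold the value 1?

22

step 0: ,@@,,,,,,,@@,,@,@@,,,,
step 1: ,@@@@@@@@,@@@,,@@@@@@@
step 2: @@@@@@@@@@@@@@,@@@@@@@
step 3: @@@@@@@@@@@@@@@@@@@@@@
step 4: @@@@@@@@@@@@@@@@@@@@@@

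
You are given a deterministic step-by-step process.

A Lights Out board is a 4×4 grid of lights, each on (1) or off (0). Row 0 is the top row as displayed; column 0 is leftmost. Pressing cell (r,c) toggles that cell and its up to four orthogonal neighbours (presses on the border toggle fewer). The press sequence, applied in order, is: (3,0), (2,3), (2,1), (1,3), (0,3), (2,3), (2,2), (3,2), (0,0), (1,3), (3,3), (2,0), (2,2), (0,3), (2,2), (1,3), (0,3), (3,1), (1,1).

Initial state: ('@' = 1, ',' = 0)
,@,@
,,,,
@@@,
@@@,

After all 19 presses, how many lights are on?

9

t=0: ,@,@
,,,,
@@@,
@@@,
t=1: ,@,@
,,,,
,@@,
,,@,
t=2: ,@,@
,,,@
,@,@
,,@@
t=3: ,@,@
,@,@
@,@@
,@@@
t=4: ,@,,
,@@,
@,@,
,@@@
t=5: ,@@@
,@@@
@,@,
,@@@
t=6: ,@@@
,@@,
@,,@
,@@,
t=7: ,@@@
,@,,
@@@,
,@,,
t=8: ,@@@
,@,,
@@,,
,,@@
t=9: @,@@
@@,,
@@,,
,,@@
t=10: @,@,
@@@@
@@,@
,,@@
t=11: @,@,
@@@@
@@,,
,,,,
t=12: @,@,
,@@@
,,,,
@,,,
t=13: @,@,
,@,@
,@@@
@,@,
t=14: @,,@
,@,,
,@@@
@,@,
t=15: @,,@
,@@,
,,,,
@,,,
t=16: @,,,
,@,@
,,,@
@,,,
t=17: @,@@
,@,,
,,,@
@,,,
t=18: @,@@
,@,,
,@,@
,@@,
t=19: @@@@
@,@,
,,,@
,@@,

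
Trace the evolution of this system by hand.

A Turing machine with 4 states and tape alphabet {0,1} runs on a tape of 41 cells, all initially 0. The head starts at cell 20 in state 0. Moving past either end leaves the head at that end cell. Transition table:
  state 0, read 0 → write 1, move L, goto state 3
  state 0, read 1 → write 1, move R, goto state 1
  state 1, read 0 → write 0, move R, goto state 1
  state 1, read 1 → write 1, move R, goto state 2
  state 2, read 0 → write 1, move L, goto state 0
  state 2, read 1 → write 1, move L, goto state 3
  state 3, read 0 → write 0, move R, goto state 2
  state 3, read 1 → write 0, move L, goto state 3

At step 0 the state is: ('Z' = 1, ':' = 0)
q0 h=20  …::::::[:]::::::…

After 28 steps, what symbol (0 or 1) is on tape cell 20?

k=0  q0 h=20  …::::::[:]::::::…
k=1  q3 h=19  …::::::[:]Z:::::…
k=2  q2 h=20  …::::::[Z]::::::…
k=3  q3 h=19  …::::::[:]Z:::::…
k=4  q2 h=20  …::::::[Z]::::::…
k=5  q3 h=19  …::::::[:]Z:::::…
k=6  q2 h=20  …::::::[Z]::::::…
k=7  q3 h=19  …::::::[:]Z:::::…
k=8  q2 h=20  …::::::[Z]::::::…
k=9  q3 h=19  …::::::[:]Z:::::…
k=10  q2 h=20  …::::::[Z]::::::…
k=11  q3 h=19  …::::::[:]Z:::::…
k=12  q2 h=20  …::::::[Z]::::::…
k=13  q3 h=19  …::::::[:]Z:::::…
k=14  q2 h=20  …::::::[Z]::::::…
k=15  q3 h=19  …::::::[:]Z:::::…
k=16  q2 h=20  …::::::[Z]::::::…
k=17  q3 h=19  …::::::[:]Z:::::…
k=18  q2 h=20  …::::::[Z]::::::…
k=19  q3 h=19  …::::::[:]Z:::::…
k=20  q2 h=20  …::::::[Z]::::::…
k=21  q3 h=19  …::::::[:]Z:::::…
k=22  q2 h=20  …::::::[Z]::::::…
k=23  q3 h=19  …::::::[:]Z:::::…
k=24  q2 h=20  …::::::[Z]::::::…
k=25  q3 h=19  …::::::[:]Z:::::…
k=26  q2 h=20  …::::::[Z]::::::…
k=27  q3 h=19  …::::::[:]Z:::::…
k=28  q2 h=20  …::::::[Z]::::::…

1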